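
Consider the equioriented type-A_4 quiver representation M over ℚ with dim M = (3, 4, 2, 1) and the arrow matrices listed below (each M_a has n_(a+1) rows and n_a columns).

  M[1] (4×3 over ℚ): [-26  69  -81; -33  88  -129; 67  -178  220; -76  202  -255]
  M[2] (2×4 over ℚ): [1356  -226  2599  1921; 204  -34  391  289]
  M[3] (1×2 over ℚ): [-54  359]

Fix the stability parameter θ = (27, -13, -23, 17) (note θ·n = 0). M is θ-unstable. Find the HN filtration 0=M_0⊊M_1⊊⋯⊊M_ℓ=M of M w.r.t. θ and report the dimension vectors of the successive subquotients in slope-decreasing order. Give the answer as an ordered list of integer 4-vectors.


Barcode: M ≅ I[1,2]^2, I[1,4], I[2,2], I[3,3]. HN layers by μ_θ (5 steps, strictly decreasing):
  μ^(1)=17; μ^(2)=7; μ^(3)=-3; μ^(4)=-13; μ^(5)=-23

((0, 0, 0, 1); (2, 2, 0, 0); (1, 1, 1, 0); (0, 1, 0, 0); (0, 0, 1, 0))


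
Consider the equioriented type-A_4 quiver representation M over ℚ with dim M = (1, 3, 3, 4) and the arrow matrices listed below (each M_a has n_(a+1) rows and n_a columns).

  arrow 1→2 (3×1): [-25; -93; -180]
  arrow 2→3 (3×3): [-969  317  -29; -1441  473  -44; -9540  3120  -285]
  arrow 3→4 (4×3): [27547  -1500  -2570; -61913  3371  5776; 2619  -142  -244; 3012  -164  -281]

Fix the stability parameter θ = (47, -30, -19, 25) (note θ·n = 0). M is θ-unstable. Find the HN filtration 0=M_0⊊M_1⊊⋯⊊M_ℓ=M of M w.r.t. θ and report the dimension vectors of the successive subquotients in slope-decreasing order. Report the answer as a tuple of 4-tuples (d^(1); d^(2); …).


Barcode: M ≅ I[1,4], I[2,2], I[2,4], I[3,4], I[4,4]. HN layers by μ_θ (4 steps, strictly decreasing):
  μ^(1)=25; μ^(2)=-2/3; μ^(3)=-19; μ^(4)=-30

((0, 0, 0, 4); (1, 1, 1, 0); (0, 0, 2, 0); (0, 2, 0, 0))


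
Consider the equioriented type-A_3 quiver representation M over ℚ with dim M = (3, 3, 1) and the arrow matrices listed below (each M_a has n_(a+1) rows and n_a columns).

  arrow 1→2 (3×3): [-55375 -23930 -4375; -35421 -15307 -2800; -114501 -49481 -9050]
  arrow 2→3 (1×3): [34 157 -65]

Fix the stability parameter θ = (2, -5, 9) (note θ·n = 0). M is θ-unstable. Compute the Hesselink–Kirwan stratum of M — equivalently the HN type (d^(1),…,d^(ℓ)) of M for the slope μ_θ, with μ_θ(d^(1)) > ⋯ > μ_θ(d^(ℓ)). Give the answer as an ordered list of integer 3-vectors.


Via rank(M_{q-1}∘⋯∘M_p): M ≅ I[1,1], I[1,2], I[1,3], I[2,2].
μ_θ-semistable layers: μ^(1)=9; μ^(2)=2; μ^(3)=-3/2; μ^(4)=-5

((0, 0, 1); (1, 0, 0); (2, 2, 0); (0, 1, 0))


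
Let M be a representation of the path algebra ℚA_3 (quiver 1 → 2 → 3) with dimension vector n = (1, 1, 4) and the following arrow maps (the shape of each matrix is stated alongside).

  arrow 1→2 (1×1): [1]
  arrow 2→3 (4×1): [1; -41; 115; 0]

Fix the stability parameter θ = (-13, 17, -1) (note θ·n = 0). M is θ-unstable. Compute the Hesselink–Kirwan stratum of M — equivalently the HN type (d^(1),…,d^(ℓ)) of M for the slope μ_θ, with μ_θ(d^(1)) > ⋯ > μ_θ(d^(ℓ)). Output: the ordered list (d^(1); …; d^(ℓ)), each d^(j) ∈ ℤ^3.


Interval decomposition of M: I[1,3], I[3,3]^3.
HN type (ℓ=3): μ^(1)=8; μ^(2)=-1; μ^(3)=-13

((0, 1, 1); (0, 0, 3); (1, 0, 0))


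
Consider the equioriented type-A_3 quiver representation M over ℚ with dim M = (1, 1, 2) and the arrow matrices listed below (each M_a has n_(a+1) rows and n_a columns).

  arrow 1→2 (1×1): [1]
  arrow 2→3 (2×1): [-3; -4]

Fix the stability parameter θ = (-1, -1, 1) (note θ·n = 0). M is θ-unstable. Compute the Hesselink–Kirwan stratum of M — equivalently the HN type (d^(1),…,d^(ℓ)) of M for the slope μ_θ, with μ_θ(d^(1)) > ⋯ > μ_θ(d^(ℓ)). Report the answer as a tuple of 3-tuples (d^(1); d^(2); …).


Barcode: M ≅ I[1,3], I[3,3]. HN layers by μ_θ (2 steps, strictly decreasing):
  μ^(1)=1; μ^(2)=-1

((0, 0, 2); (1, 1, 0))


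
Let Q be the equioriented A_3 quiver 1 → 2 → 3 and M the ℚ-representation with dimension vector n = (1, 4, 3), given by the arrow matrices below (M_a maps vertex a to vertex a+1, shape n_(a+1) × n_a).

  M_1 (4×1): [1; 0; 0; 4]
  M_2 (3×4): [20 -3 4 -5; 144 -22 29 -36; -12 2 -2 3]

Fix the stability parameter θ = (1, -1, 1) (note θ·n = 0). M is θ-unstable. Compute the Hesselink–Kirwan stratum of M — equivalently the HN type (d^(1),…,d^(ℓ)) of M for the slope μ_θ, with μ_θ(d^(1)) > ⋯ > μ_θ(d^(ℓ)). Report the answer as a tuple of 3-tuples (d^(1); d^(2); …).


Barcode: M ≅ I[1,2], I[2,3]^3. HN layers by μ_θ (3 steps, strictly decreasing):
  μ^(1)=1; μ^(2)=0; μ^(3)=-1

((0, 0, 3); (1, 1, 0); (0, 3, 0))


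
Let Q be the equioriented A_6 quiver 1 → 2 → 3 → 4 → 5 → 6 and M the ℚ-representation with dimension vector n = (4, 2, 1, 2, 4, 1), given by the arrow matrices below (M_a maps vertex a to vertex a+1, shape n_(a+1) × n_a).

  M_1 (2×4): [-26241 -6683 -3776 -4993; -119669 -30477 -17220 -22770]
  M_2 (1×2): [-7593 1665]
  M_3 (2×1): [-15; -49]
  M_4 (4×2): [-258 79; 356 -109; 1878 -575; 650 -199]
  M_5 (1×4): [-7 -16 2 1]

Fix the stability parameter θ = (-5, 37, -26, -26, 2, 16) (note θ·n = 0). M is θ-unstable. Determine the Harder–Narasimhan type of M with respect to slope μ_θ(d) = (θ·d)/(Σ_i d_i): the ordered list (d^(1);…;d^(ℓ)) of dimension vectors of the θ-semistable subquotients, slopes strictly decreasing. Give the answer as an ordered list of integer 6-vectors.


Via rank(M_{q-1}∘⋯∘M_p): M ≅ I[1,1]^2, I[1,2], I[1,6], I[4,5], I[5,5]^2.
μ_θ-semistable layers: μ^(1)=37; μ^(2)=16; μ^(3)=2; μ^(4)=-5; μ^(5)=-26

((0, 1, 0, 0, 0, 0); (0, 0, 0, 0, 0, 1); (0, 0, 0, 0, 4, 0); (4, 1, 1, 1, 0, 0); (0, 0, 0, 1, 0, 0))


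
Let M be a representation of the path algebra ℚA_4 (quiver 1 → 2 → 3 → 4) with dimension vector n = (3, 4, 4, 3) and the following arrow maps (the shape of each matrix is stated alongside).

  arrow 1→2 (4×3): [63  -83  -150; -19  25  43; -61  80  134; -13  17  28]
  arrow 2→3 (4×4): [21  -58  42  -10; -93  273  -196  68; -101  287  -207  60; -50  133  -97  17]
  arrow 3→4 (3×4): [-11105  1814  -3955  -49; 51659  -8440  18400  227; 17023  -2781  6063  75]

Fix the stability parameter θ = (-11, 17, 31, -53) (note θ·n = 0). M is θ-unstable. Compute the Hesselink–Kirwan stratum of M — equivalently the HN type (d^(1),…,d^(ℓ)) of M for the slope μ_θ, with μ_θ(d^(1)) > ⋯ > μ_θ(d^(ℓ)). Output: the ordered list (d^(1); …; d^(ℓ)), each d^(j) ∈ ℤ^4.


Via rank(M_{q-1}∘⋯∘M_p): M ≅ I[1,4]^3, I[2,3].
μ_θ-semistable layers: μ^(1)=31; μ^(2)=17; μ^(3)=-5/3; μ^(4)=-11

((0, 0, 1, 0); (0, 1, 0, 0); (0, 3, 3, 3); (3, 0, 0, 0))


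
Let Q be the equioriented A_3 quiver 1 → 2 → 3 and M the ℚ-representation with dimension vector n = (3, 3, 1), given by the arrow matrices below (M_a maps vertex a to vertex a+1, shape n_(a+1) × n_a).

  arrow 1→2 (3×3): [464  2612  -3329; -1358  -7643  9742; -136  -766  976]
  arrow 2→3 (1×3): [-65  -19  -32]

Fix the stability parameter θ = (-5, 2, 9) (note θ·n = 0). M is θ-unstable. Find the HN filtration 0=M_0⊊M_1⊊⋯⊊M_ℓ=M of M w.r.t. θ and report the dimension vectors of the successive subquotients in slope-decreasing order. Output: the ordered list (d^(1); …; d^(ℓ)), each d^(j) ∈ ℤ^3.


Interval decomposition of M: I[1,2]^2, I[1,3].
HN type (ℓ=3): μ^(1)=9; μ^(2)=2; μ^(3)=-5

((0, 0, 1); (0, 3, 0); (3, 0, 0))


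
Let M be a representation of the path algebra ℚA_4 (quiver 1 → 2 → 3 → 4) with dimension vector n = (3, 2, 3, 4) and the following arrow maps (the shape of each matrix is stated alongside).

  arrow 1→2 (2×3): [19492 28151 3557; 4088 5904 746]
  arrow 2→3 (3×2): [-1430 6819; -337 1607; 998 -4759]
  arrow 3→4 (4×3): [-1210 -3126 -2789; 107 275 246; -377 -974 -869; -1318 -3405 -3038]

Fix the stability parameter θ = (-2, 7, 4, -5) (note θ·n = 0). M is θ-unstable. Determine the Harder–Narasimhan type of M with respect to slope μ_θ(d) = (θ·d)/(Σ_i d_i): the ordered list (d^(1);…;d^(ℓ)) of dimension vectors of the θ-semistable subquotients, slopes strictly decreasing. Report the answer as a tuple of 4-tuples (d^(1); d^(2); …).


Interval decomposition of M: I[1,1], I[1,4]^2, I[3,4], I[4,4].
HN type (ℓ=4): μ^(1)=2; μ^(2)=-1/2; μ^(3)=-2; μ^(4)=-5

((0, 2, 2, 2); (0, 0, 1, 1); (3, 0, 0, 0); (0, 0, 0, 1))


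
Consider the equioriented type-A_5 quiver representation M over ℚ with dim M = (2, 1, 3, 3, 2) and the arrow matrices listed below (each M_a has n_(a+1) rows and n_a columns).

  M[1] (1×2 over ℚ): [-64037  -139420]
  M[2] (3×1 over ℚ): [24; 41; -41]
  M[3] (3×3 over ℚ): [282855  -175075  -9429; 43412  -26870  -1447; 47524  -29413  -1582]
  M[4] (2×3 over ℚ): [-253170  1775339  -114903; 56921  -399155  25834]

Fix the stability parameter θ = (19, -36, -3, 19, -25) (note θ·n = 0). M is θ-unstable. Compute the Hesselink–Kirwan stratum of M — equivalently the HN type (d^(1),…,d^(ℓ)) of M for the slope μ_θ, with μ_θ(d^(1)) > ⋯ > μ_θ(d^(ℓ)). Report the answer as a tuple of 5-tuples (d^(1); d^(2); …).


Via rank(M_{q-1}∘⋯∘M_p): M ≅ I[1,1], I[1,5], I[3,4], I[3,5].
μ_θ-semistable layers: μ^(1)=19; μ^(2)=-3; μ^(3)=-17/2

((1, 0, 0, 1, 0); (0, 0, 3, 2, 2); (1, 1, 0, 0, 0))


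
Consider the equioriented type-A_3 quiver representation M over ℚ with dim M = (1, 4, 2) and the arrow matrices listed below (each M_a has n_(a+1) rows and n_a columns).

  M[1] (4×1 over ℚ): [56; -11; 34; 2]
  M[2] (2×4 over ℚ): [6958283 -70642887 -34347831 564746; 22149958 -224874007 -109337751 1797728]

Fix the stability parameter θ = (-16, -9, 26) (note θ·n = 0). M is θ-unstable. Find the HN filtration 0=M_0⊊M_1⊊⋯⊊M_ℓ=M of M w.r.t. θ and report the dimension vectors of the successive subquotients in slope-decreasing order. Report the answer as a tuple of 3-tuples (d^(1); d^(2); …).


Via rank(M_{q-1}∘⋯∘M_p): M ≅ I[1,3], I[2,2]^2, I[2,3].
μ_θ-semistable layers: μ^(1)=26; μ^(2)=-9; μ^(3)=-16

((0, 0, 2); (0, 4, 0); (1, 0, 0))


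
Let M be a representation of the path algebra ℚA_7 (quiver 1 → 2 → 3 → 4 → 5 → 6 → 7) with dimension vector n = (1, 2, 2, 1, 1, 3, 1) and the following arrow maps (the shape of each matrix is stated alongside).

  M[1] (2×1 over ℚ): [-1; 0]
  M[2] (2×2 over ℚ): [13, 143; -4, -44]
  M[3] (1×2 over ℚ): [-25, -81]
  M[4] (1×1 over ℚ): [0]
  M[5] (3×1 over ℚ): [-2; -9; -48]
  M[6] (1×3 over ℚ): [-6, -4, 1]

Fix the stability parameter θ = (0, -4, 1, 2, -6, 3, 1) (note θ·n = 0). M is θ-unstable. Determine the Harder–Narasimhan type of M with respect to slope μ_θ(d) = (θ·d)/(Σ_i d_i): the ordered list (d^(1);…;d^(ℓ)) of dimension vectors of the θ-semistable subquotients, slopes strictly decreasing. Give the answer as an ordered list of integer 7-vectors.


Barcode: M ≅ I[1,4], I[2,2], I[3,3], I[5,6], I[6,6], I[6,7]. HN layers by μ_θ (6 steps, strictly decreasing):
  μ^(1)=3; μ^(2)=2; μ^(3)=1; μ^(4)=-2; μ^(5)=-4; μ^(6)=-6

((0, 0, 0, 0, 0, 2, 0); (0, 0, 0, 1, 0, 1, 1); (0, 0, 2, 0, 0, 0, 0); (1, 1, 0, 0, 0, 0, 0); (0, 1, 0, 0, 0, 0, 0); (0, 0, 0, 0, 1, 0, 0))


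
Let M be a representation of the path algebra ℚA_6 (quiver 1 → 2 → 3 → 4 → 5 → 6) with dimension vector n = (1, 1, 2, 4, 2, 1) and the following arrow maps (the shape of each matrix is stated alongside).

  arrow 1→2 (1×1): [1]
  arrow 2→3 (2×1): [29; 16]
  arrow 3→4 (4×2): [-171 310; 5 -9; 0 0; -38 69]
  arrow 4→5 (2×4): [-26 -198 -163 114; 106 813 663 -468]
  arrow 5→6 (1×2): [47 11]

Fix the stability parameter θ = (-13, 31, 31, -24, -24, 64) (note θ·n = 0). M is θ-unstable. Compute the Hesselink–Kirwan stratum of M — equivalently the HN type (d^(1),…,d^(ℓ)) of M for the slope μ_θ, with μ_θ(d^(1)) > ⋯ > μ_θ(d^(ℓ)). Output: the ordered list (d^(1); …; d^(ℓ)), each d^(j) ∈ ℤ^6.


Barcode: M ≅ I[1,6], I[3,4], I[4,4], I[4,5]. HN layers by μ_θ (4 steps, strictly decreasing):
  μ^(1)=64; μ^(2)=7/2; μ^(3)=-13; μ^(4)=-24

((0, 0, 0, 0, 0, 1); (0, 1, 2, 2, 1, 0); (1, 0, 0, 0, 0, 0); (0, 0, 0, 2, 1, 0))


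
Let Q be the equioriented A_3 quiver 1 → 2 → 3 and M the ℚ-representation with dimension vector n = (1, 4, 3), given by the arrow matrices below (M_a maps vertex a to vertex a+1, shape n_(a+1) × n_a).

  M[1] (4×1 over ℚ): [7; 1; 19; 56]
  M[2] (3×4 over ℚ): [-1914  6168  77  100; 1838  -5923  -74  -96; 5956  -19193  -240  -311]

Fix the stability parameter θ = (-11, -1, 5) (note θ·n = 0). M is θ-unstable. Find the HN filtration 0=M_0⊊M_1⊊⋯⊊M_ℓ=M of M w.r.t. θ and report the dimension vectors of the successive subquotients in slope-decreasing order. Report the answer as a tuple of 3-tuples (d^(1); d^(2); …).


Barcode: M ≅ I[1,3], I[2,2], I[2,3]^2. HN layers by μ_θ (3 steps, strictly decreasing):
  μ^(1)=5; μ^(2)=-1; μ^(3)=-11

((0, 0, 3); (0, 4, 0); (1, 0, 0))


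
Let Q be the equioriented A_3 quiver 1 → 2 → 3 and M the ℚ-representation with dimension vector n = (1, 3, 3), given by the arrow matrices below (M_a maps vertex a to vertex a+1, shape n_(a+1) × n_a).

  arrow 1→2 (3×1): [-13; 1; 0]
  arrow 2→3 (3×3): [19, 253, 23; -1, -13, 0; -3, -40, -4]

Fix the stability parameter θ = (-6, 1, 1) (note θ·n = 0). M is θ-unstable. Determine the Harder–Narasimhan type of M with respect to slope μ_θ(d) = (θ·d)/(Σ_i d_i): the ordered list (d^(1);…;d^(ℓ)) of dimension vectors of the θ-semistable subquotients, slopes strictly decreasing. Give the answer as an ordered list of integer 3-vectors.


Interval decomposition of M: I[1,3], I[2,3]^2.
HN type (ℓ=2): μ^(1)=1; μ^(2)=-6

((0, 3, 3); (1, 0, 0))


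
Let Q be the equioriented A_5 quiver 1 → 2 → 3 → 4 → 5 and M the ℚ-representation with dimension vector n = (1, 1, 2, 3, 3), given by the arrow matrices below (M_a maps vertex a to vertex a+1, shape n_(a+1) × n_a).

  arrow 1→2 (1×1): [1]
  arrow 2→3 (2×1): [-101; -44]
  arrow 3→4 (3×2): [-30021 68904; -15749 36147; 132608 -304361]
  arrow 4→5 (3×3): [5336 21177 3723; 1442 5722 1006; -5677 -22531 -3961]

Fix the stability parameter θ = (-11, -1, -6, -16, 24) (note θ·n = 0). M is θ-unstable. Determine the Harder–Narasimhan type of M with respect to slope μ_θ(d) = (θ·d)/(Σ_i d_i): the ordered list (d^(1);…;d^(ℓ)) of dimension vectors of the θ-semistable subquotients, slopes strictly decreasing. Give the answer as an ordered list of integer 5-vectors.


Via rank(M_{q-1}∘⋯∘M_p): M ≅ I[1,5], I[3,4], I[4,5], I[5,5].
μ_θ-semistable layers: μ^(1)=24; μ^(2)=-23/3; μ^(3)=-11; μ^(4)=-16

((0, 0, 0, 0, 3); (0, 1, 1, 1, 0); (1, 0, 1, 1, 0); (0, 0, 0, 1, 0))


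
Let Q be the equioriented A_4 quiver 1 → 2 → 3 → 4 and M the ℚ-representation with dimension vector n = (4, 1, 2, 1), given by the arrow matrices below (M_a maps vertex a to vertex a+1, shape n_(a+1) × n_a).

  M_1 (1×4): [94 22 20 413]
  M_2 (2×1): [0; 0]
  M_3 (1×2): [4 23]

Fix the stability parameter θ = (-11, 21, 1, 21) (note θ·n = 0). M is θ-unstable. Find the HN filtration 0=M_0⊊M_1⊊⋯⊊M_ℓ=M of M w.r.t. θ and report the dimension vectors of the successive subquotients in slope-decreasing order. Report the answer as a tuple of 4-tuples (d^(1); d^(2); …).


Interval decomposition of M: I[1,1]^3, I[1,2], I[3,3], I[3,4].
HN type (ℓ=3): μ^(1)=21; μ^(2)=1; μ^(3)=-11

((0, 1, 0, 1); (0, 0, 2, 0); (4, 0, 0, 0))


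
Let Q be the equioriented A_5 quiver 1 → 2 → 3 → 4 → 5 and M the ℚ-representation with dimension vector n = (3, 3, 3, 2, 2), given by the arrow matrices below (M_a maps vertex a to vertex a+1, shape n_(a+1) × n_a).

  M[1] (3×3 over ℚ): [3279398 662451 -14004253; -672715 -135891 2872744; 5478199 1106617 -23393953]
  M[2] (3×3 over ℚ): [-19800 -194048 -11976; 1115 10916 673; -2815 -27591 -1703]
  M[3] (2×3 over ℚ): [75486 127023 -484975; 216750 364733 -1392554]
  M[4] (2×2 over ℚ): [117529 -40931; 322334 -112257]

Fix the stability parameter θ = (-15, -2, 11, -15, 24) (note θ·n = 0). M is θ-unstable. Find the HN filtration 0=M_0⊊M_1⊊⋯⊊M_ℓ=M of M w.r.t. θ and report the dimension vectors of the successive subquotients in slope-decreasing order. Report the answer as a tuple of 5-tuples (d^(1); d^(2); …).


Interval decomposition of M: I[1,2], I[1,5]^2, I[3,3].
HN type (ℓ=4): μ^(1)=24; μ^(2)=11; μ^(3)=-2; μ^(4)=-15

((0, 0, 0, 0, 2); (0, 0, 1, 0, 0); (0, 3, 2, 2, 0); (3, 0, 0, 0, 0))


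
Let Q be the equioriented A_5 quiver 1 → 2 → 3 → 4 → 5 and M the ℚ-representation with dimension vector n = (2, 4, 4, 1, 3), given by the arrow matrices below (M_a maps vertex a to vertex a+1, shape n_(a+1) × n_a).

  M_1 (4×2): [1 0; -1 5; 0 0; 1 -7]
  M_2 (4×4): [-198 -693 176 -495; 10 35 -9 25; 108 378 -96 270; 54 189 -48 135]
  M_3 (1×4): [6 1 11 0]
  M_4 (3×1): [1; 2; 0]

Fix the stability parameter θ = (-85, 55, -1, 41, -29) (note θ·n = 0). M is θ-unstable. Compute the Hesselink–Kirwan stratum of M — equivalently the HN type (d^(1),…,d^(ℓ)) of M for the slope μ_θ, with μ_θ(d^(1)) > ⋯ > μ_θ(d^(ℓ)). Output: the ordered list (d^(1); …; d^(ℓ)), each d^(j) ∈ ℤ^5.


Interval decomposition of M: I[1,2]^2, I[2,3], I[2,5], I[3,3]^2, I[5,5]^2.
HN type (ℓ=6): μ^(1)=55; μ^(2)=27; μ^(3)=33/2; μ^(4)=-1; μ^(5)=-29; μ^(6)=-85

((0, 2, 0, 0, 0); (0, 1, 1, 0, 0); (0, 1, 1, 1, 1); (0, 0, 2, 0, 0); (0, 0, 0, 0, 2); (2, 0, 0, 0, 0))


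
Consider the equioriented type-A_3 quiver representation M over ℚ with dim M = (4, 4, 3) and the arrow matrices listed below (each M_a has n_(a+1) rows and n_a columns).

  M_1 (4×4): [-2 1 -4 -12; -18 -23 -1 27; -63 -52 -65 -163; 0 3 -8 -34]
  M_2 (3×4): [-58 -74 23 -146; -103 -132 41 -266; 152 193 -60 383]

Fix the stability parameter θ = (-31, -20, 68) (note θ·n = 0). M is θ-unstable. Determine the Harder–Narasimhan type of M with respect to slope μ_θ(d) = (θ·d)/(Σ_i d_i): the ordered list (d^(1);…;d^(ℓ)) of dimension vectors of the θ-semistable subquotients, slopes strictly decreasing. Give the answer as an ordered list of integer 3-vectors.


Barcode: M ≅ I[1,2], I[1,3]^3. HN layers by μ_θ (3 steps, strictly decreasing):
  μ^(1)=68; μ^(2)=-20; μ^(3)=-31

((0, 0, 3); (0, 4, 0); (4, 0, 0))


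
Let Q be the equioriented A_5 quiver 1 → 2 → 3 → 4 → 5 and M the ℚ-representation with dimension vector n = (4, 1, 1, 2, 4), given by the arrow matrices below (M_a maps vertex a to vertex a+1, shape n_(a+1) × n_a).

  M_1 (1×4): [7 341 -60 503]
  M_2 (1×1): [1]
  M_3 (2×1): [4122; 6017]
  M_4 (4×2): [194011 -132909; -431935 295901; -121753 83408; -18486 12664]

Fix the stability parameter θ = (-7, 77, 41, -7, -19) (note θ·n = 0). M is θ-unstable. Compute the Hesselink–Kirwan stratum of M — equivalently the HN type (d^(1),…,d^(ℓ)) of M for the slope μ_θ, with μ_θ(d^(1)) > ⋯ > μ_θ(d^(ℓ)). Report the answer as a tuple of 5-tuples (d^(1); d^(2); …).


Via rank(M_{q-1}∘⋯∘M_p): M ≅ I[1,1]^3, I[1,5], I[4,5], I[5,5]^2.
μ_θ-semistable layers: μ^(1)=23; μ^(2)=-7; μ^(3)=-13; μ^(4)=-19

((0, 1, 1, 1, 1); (4, 0, 0, 0, 0); (0, 0, 0, 1, 1); (0, 0, 0, 0, 2))


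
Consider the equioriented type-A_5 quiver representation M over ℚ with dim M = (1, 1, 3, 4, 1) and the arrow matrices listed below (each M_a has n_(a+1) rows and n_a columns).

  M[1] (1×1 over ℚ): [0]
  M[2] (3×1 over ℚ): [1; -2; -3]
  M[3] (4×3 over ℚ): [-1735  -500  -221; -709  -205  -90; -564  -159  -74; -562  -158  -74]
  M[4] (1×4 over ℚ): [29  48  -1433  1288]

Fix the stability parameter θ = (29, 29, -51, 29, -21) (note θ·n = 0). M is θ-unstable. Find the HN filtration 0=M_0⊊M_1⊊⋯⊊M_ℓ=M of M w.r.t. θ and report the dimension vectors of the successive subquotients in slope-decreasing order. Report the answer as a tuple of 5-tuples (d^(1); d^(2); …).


Via rank(M_{q-1}∘⋯∘M_p): M ≅ I[1,1], I[2,4], I[3,4], I[3,5], I[4,4].
μ_θ-semistable layers: μ^(1)=29; μ^(2)=4; μ^(3)=-11; μ^(4)=-51

((1, 0, 0, 3, 0); (0, 0, 0, 1, 1); (0, 1, 1, 0, 0); (0, 0, 2, 0, 0))


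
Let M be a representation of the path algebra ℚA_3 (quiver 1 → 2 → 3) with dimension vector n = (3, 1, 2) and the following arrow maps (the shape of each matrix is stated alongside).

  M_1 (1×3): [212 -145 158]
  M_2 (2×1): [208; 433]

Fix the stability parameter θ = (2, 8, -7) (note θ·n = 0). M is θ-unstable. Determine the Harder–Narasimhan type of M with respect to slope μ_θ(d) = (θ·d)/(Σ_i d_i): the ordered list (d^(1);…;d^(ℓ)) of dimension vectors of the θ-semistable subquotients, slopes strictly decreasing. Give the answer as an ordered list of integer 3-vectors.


Interval decomposition of M: I[1,1]^2, I[1,3], I[3,3].
HN type (ℓ=3): μ^(1)=2; μ^(2)=1; μ^(3)=-7

((2, 0, 0); (1, 1, 1); (0, 0, 1))


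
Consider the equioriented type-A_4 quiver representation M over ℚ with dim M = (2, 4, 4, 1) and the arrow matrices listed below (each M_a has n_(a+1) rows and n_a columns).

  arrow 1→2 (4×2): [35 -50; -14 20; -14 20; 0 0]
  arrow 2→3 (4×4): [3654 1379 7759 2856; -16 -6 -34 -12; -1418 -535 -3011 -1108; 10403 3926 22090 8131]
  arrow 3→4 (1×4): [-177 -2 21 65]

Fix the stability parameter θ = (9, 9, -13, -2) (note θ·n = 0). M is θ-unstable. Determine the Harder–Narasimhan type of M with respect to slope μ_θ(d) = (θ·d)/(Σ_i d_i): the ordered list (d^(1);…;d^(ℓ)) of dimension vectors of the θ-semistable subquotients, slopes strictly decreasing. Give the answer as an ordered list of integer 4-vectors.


Interval decomposition of M: I[1,1], I[1,4], I[2,2], I[2,3]^2, I[3,3].
HN type (ℓ=4): μ^(1)=9; μ^(2)=3/4; μ^(3)=-2; μ^(4)=-13

((1, 1, 0, 0); (1, 1, 1, 1); (0, 2, 2, 0); (0, 0, 1, 0))


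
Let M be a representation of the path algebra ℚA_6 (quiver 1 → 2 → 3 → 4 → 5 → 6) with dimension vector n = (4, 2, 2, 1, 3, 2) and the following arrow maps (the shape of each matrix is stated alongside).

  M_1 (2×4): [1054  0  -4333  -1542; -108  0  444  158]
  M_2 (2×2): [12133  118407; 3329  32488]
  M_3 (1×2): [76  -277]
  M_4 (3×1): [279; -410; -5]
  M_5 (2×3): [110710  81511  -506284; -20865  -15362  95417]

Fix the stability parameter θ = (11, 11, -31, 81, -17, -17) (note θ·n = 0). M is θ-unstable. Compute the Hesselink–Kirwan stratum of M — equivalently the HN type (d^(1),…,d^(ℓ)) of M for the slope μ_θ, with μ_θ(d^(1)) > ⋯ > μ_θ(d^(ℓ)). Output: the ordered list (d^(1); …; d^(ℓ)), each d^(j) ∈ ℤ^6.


Interval decomposition of M: I[1,1]^2, I[1,3], I[1,5], I[5,6]^2.
HN type (ℓ=4): μ^(1)=32; μ^(2)=11; μ^(3)=-3; μ^(4)=-17

((0, 0, 0, 1, 1, 0); (2, 0, 0, 0, 0, 0); (2, 2, 2, 0, 0, 0); (0, 0, 0, 0, 2, 2))


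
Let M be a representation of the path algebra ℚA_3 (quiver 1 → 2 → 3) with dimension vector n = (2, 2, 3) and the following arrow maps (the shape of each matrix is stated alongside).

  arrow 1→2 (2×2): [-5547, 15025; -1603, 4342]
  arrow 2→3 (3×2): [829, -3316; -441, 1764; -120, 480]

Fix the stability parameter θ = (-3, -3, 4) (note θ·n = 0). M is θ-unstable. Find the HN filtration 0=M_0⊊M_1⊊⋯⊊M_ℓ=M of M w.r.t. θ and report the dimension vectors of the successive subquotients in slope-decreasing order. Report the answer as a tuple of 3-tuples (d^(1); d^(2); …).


Interval decomposition of M: I[1,2], I[1,3], I[3,3]^2.
HN type (ℓ=2): μ^(1)=4; μ^(2)=-3

((0, 0, 3); (2, 2, 0))


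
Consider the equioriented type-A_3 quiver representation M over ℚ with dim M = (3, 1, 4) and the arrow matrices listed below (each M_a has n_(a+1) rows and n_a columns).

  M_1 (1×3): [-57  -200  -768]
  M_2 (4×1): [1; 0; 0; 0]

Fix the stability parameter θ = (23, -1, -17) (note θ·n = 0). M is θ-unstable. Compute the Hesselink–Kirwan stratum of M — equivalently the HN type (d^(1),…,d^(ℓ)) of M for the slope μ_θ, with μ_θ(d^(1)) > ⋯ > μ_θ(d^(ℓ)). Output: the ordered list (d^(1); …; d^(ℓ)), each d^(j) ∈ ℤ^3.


Barcode: M ≅ I[1,1]^2, I[1,3], I[3,3]^3. HN layers by μ_θ (3 steps, strictly decreasing):
  μ^(1)=23; μ^(2)=5/3; μ^(3)=-17

((2, 0, 0); (1, 1, 1); (0, 0, 3))


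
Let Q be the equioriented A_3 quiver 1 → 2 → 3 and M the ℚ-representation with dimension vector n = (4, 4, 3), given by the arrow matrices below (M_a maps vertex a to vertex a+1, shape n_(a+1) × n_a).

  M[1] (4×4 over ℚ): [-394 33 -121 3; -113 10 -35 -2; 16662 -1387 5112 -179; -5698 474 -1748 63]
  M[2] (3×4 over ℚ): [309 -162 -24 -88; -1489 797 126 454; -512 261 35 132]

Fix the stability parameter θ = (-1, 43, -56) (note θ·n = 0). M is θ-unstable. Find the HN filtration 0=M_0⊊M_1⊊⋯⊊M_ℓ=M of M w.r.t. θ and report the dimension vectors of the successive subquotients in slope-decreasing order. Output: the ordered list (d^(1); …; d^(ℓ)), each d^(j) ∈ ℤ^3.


Interval decomposition of M: I[1,2], I[1,3]^3.
HN type (ℓ=3): μ^(1)=43; μ^(2)=-1; μ^(3)=-14/3

((0, 1, 0); (1, 0, 0); (3, 3, 3))


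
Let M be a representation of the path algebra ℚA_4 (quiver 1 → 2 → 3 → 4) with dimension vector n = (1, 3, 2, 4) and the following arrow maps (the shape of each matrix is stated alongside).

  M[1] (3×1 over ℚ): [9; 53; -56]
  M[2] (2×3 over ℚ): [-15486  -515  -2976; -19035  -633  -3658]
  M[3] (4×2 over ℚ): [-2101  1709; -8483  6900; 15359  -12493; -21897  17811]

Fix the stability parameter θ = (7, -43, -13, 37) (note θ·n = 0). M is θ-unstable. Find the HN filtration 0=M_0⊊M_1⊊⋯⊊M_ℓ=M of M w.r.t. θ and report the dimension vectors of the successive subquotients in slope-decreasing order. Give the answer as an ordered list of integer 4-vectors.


Barcode: M ≅ I[1,4], I[2,2], I[2,4], I[4,4]^2. HN layers by μ_θ (4 steps, strictly decreasing):
  μ^(1)=37; μ^(2)=-13; μ^(3)=-18; μ^(4)=-43

((0, 0, 0, 4); (0, 0, 2, 0); (1, 1, 0, 0); (0, 2, 0, 0))


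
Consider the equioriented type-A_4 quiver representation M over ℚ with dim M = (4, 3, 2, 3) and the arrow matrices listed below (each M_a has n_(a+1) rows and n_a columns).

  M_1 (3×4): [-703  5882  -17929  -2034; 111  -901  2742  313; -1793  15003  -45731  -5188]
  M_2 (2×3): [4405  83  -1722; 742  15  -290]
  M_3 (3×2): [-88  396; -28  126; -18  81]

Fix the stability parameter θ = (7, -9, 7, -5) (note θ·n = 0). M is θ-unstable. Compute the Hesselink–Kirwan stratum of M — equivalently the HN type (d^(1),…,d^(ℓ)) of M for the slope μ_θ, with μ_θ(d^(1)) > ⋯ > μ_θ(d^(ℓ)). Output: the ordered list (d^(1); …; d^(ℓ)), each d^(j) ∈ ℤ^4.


Via rank(M_{q-1}∘⋯∘M_p): M ≅ I[1,1], I[1,2], I[1,3], I[1,4], I[4,4]^2.
μ_θ-semistable layers: μ^(1)=7; μ^(2)=1; μ^(3)=-1; μ^(4)=-5

((1, 0, 1, 0); (0, 0, 1, 1); (3, 3, 0, 0); (0, 0, 0, 2))


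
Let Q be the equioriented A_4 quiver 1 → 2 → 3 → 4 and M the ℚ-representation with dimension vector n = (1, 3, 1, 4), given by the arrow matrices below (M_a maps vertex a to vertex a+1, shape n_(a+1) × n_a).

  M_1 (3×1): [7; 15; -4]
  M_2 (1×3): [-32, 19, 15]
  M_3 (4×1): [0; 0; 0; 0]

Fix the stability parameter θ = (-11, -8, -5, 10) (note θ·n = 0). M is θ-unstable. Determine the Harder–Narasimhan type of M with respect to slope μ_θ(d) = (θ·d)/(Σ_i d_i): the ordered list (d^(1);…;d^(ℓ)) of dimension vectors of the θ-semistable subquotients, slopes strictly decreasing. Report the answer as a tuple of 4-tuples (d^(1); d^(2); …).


Interval decomposition of M: I[1,3], I[2,2]^2, I[4,4]^4.
HN type (ℓ=4): μ^(1)=10; μ^(2)=-5; μ^(3)=-8; μ^(4)=-11

((0, 0, 0, 4); (0, 0, 1, 0); (0, 3, 0, 0); (1, 0, 0, 0))


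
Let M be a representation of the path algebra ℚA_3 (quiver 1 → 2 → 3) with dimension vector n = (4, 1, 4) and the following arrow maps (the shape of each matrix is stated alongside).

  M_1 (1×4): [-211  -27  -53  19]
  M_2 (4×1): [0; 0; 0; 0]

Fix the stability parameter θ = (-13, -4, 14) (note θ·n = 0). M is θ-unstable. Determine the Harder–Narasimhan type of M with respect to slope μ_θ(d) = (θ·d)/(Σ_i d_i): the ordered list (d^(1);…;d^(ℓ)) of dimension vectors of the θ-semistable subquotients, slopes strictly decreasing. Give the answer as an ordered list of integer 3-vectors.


Via rank(M_{q-1}∘⋯∘M_p): M ≅ I[1,1]^3, I[1,2], I[3,3]^4.
μ_θ-semistable layers: μ^(1)=14; μ^(2)=-4; μ^(3)=-13

((0, 0, 4); (0, 1, 0); (4, 0, 0))


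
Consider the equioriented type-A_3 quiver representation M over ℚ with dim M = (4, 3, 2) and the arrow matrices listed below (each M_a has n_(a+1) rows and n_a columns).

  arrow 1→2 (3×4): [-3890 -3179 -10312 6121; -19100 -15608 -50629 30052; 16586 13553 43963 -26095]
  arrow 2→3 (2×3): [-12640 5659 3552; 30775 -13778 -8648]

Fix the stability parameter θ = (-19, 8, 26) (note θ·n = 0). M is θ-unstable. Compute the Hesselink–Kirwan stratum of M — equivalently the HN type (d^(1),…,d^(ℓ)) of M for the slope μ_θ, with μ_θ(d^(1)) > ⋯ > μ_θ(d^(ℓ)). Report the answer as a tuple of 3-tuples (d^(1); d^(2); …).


Via rank(M_{q-1}∘⋯∘M_p): M ≅ I[1,1]^2, I[1,3]^2, I[2,2].
μ_θ-semistable layers: μ^(1)=26; μ^(2)=8; μ^(3)=-19

((0, 0, 2); (0, 3, 0); (4, 0, 0))


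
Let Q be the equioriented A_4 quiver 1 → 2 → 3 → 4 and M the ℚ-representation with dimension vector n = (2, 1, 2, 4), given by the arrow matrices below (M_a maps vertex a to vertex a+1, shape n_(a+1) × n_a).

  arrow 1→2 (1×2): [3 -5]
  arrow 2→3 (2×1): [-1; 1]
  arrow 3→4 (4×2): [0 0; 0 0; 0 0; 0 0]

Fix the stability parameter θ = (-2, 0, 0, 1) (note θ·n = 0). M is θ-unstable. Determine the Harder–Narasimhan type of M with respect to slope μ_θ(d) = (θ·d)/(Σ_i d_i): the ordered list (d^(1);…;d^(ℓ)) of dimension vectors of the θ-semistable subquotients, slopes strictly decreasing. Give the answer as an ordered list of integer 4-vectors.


Via rank(M_{q-1}∘⋯∘M_p): M ≅ I[1,1], I[1,3], I[3,3], I[4,4]^4.
μ_θ-semistable layers: μ^(1)=1; μ^(2)=0; μ^(3)=-2

((0, 0, 0, 4); (0, 1, 2, 0); (2, 0, 0, 0))


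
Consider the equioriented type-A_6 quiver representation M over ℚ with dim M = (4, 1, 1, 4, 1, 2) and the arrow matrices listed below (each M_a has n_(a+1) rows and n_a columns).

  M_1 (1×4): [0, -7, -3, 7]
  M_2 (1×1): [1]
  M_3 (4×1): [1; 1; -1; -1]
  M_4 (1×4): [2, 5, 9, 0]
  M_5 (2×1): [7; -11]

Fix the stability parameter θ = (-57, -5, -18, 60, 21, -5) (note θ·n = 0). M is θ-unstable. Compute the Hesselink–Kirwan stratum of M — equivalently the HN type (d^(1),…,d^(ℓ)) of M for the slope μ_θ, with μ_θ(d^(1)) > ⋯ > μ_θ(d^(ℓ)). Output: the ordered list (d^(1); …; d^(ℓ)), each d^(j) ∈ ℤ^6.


Via rank(M_{q-1}∘⋯∘M_p): M ≅ I[1,1]^3, I[1,6], I[4,4]^3, I[6,6].
μ_θ-semistable layers: μ^(1)=60; μ^(2)=76/3; μ^(3)=-5; μ^(4)=-23/2; μ^(5)=-57

((0, 0, 0, 3, 0, 0); (0, 0, 0, 1, 1, 1); (0, 0, 0, 0, 0, 1); (0, 1, 1, 0, 0, 0); (4, 0, 0, 0, 0, 0))


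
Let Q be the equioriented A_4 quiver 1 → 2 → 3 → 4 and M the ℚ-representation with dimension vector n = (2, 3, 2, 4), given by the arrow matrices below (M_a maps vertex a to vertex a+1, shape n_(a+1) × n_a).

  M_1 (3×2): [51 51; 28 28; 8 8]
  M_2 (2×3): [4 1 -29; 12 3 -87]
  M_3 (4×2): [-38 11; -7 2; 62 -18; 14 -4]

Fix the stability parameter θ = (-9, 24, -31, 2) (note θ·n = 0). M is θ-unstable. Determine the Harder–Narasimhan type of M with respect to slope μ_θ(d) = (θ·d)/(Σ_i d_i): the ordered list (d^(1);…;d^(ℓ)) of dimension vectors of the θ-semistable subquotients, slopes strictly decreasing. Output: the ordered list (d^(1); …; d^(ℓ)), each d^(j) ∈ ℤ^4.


Barcode: M ≅ I[1,1], I[1,2], I[2,2], I[2,4], I[3,4], I[4,4]^2. HN layers by μ_θ (5 steps, strictly decreasing):
  μ^(1)=24; μ^(2)=2; μ^(3)=-7/2; μ^(4)=-9; μ^(5)=-31

((0, 2, 0, 0); (0, 0, 0, 4); (0, 1, 1, 0); (2, 0, 0, 0); (0, 0, 1, 0))


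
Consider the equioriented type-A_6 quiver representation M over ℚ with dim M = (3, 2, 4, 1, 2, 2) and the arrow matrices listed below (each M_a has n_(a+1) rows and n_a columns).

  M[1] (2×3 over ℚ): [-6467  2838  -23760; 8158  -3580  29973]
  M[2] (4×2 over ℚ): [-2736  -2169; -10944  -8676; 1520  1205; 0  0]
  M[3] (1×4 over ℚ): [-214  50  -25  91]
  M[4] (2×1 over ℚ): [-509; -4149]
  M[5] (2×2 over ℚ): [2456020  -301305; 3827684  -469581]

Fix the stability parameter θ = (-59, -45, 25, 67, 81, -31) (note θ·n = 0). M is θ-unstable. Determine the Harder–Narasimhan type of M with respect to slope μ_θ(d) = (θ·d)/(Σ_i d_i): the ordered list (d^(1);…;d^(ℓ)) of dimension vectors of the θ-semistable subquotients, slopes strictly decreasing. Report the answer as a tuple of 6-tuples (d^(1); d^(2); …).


Barcode: M ≅ I[1,1], I[1,2], I[1,6], I[3,3]^3, I[5,5], I[6,6]. HN layers by μ_θ (6 steps, strictly decreasing):
  μ^(1)=81; μ^(2)=39; μ^(3)=25; μ^(4)=-31; μ^(5)=-45; μ^(6)=-59

((0, 0, 0, 0, 1, 0); (0, 0, 0, 1, 1, 1); (0, 0, 4, 0, 0, 0); (0, 0, 0, 0, 0, 1); (0, 2, 0, 0, 0, 0); (3, 0, 0, 0, 0, 0))


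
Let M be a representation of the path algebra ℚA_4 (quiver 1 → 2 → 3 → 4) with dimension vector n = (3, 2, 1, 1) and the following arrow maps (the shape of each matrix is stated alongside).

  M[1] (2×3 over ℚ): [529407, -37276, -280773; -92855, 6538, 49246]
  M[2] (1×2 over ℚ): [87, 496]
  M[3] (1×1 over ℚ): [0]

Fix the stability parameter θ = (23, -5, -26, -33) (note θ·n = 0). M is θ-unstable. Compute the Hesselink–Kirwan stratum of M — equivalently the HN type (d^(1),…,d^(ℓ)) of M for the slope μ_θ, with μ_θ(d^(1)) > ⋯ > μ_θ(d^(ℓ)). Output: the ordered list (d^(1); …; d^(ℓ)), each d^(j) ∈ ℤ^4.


Via rank(M_{q-1}∘⋯∘M_p): M ≅ I[1,1], I[1,2], I[1,3], I[4,4].
μ_θ-semistable layers: μ^(1)=23; μ^(2)=9; μ^(3)=-8/3; μ^(4)=-33

((1, 0, 0, 0); (1, 1, 0, 0); (1, 1, 1, 0); (0, 0, 0, 1))


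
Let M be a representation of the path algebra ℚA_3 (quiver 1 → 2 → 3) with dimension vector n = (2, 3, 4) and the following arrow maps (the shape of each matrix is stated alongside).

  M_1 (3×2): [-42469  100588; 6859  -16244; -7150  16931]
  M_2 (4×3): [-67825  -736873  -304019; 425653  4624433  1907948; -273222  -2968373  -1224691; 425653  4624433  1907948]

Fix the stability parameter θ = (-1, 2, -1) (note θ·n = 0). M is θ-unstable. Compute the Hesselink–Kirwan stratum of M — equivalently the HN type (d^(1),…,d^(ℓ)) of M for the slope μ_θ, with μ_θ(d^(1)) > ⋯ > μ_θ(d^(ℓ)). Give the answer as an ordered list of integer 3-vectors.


Via rank(M_{q-1}∘⋯∘M_p): M ≅ I[1,3]^2, I[2,3], I[3,3].
μ_θ-semistable layers: μ^(1)=1/2; μ^(2)=-1

((0, 3, 3); (2, 0, 1))


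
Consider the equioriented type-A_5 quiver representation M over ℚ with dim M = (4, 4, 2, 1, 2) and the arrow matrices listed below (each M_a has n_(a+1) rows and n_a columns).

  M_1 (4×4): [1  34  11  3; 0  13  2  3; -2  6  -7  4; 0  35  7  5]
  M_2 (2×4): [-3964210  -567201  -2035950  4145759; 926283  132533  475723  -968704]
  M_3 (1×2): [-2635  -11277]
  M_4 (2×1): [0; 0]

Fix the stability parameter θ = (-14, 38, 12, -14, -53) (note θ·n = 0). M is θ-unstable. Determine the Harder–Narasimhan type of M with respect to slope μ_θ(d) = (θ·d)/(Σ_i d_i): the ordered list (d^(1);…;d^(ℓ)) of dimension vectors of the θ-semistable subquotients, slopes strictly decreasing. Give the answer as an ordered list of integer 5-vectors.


Interval decomposition of M: I[1,2]^2, I[1,3], I[1,4], I[5,5]^2.
HN type (ℓ=5): μ^(1)=38; μ^(2)=25; μ^(3)=12; μ^(4)=-14; μ^(5)=-53

((0, 2, 0, 0, 0); (0, 1, 1, 0, 0); (0, 1, 1, 1, 0); (4, 0, 0, 0, 0); (0, 0, 0, 0, 2))


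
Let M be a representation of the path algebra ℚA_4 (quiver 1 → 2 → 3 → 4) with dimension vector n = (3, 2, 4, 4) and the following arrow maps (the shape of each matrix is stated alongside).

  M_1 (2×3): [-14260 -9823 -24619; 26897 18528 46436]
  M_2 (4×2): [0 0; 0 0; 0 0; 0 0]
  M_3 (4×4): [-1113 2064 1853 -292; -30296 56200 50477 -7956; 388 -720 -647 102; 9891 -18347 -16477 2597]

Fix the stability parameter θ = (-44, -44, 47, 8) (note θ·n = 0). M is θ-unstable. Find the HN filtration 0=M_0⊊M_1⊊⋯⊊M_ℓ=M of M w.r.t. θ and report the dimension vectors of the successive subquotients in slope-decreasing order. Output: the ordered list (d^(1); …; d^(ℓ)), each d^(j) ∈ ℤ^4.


Via rank(M_{q-1}∘⋯∘M_p): M ≅ I[1,1], I[1,2]^2, I[3,4]^4.
μ_θ-semistable layers: μ^(1)=55/2; μ^(2)=-44

((0, 0, 4, 4); (3, 2, 0, 0))


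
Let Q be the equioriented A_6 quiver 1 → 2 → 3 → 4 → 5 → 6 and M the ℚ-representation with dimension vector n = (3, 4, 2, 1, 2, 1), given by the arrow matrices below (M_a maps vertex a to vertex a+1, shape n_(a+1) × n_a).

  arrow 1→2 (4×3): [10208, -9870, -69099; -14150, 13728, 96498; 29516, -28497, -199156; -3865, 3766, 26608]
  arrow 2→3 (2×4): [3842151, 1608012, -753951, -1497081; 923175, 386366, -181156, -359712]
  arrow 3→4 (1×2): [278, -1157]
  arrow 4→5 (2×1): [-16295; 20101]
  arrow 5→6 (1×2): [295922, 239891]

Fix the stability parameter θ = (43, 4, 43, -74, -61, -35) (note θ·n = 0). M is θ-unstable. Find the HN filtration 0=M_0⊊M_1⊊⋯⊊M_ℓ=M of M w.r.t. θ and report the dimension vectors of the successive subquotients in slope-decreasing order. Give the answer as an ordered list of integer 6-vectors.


Via rank(M_{q-1}∘⋯∘M_p): M ≅ I[1,2], I[1,3], I[1,6], I[2,2], I[5,5].
μ_θ-semistable layers: μ^(1)=43; μ^(2)=47/2; μ^(3)=4; μ^(4)=-40/3; μ^(5)=-61

((0, 0, 1, 0, 0, 0); (2, 2, 0, 0, 0, 0); (0, 1, 0, 0, 0, 0); (1, 1, 1, 1, 1, 1); (0, 0, 0, 0, 1, 0))


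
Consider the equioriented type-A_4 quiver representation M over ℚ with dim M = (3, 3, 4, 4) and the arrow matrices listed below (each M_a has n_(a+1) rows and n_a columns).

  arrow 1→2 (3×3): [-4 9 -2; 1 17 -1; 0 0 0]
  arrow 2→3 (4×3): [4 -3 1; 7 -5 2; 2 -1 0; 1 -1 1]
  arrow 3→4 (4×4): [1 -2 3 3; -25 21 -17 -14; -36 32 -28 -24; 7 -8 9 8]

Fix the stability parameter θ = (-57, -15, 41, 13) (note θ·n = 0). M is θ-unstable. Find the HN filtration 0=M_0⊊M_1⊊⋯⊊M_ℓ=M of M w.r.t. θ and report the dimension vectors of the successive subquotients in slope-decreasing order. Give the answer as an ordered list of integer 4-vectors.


Via rank(M_{q-1}∘⋯∘M_p): M ≅ I[1,1], I[1,3], I[1,4], I[2,4], I[3,4], I[4,4].
μ_θ-semistable layers: μ^(1)=41; μ^(2)=27; μ^(3)=13; μ^(4)=-15; μ^(5)=-57

((0, 0, 1, 0); (0, 0, 3, 3); (0, 0, 0, 1); (0, 3, 0, 0); (3, 0, 0, 0))


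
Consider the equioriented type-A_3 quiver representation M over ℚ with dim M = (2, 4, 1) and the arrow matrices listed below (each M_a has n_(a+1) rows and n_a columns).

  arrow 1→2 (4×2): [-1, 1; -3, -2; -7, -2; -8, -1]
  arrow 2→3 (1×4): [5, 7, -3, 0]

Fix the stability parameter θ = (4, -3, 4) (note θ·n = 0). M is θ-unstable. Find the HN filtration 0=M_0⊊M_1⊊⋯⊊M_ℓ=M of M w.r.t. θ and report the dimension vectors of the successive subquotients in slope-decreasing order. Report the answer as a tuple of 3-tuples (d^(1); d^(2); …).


Via rank(M_{q-1}∘⋯∘M_p): M ≅ I[1,2], I[1,3], I[2,2]^2.
μ_θ-semistable layers: μ^(1)=4; μ^(2)=1/2; μ^(3)=-3

((0, 0, 1); (2, 2, 0); (0, 2, 0))


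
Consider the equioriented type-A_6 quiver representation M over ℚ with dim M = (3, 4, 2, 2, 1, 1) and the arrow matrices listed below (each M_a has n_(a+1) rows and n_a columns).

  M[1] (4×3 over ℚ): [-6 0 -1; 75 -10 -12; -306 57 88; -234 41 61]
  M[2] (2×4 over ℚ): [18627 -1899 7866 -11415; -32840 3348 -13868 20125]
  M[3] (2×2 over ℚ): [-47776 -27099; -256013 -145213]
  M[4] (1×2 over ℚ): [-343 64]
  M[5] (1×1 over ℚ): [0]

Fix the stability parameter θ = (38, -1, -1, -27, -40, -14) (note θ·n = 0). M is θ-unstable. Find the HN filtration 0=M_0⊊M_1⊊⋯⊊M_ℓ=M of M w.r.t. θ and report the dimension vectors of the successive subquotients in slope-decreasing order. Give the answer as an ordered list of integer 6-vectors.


Via rank(M_{q-1}∘⋯∘M_p): M ≅ I[1,2], I[1,4], I[1,5], I[2,2], I[6,6].
μ_θ-semistable layers: μ^(1)=37/2; μ^(2)=9/4; μ^(3)=-1; μ^(4)=-31/5; μ^(5)=-14

((1, 1, 0, 0, 0, 0); (1, 1, 1, 1, 0, 0); (0, 1, 0, 0, 0, 0); (1, 1, 1, 1, 1, 0); (0, 0, 0, 0, 0, 1))
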